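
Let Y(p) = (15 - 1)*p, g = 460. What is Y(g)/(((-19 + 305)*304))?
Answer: 805/10868 ≈ 0.074071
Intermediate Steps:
Y(p) = 14*p
Y(g)/(((-19 + 305)*304)) = (14*460)/(((-19 + 305)*304)) = 6440/((286*304)) = 6440/86944 = 6440*(1/86944) = 805/10868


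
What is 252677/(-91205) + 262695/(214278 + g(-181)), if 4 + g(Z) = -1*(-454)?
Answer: -348249763/225106520 ≈ -1.5470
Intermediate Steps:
g(Z) = 450 (g(Z) = -4 - 1*(-454) = -4 + 454 = 450)
252677/(-91205) + 262695/(214278 + g(-181)) = 252677/(-91205) + 262695/(214278 + 450) = 252677*(-1/91205) + 262695/214728 = -8713/3145 + 262695*(1/214728) = -8713/3145 + 87565/71576 = -348249763/225106520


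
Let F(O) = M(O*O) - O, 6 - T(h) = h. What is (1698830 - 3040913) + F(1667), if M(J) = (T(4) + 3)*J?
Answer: 12550695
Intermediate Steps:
T(h) = 6 - h
M(J) = 5*J (M(J) = ((6 - 1*4) + 3)*J = ((6 - 4) + 3)*J = (2 + 3)*J = 5*J)
F(O) = -O + 5*O² (F(O) = 5*(O*O) - O = 5*O² - O = -O + 5*O²)
(1698830 - 3040913) + F(1667) = (1698830 - 3040913) + 1667*(-1 + 5*1667) = -1342083 + 1667*(-1 + 8335) = -1342083 + 1667*8334 = -1342083 + 13892778 = 12550695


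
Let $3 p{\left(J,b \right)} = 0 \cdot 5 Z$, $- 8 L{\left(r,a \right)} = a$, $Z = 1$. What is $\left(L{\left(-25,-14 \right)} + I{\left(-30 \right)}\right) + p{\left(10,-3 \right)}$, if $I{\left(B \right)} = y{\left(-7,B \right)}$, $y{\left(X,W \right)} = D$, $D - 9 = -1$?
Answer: $\frac{39}{4} \approx 9.75$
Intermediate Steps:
$D = 8$ ($D = 9 - 1 = 8$)
$y{\left(X,W \right)} = 8$
$L{\left(r,a \right)} = - \frac{a}{8}$
$I{\left(B \right)} = 8$
$p{\left(J,b \right)} = 0$ ($p{\left(J,b \right)} = \frac{0 \cdot 5 \cdot 1}{3} = \frac{0 \cdot 1}{3} = \frac{1}{3} \cdot 0 = 0$)
$\left(L{\left(-25,-14 \right)} + I{\left(-30 \right)}\right) + p{\left(10,-3 \right)} = \left(\left(- \frac{1}{8}\right) \left(-14\right) + 8\right) + 0 = \left(\frac{7}{4} + 8\right) + 0 = \frac{39}{4} + 0 = \frac{39}{4}$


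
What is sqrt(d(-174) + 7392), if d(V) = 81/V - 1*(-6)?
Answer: 9*sqrt(307226)/58 ≈ 86.009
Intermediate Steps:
d(V) = 6 + 81/V (d(V) = 81/V + 6 = 6 + 81/V)
sqrt(d(-174) + 7392) = sqrt((6 + 81/(-174)) + 7392) = sqrt((6 + 81*(-1/174)) + 7392) = sqrt((6 - 27/58) + 7392) = sqrt(321/58 + 7392) = sqrt(429057/58) = 9*sqrt(307226)/58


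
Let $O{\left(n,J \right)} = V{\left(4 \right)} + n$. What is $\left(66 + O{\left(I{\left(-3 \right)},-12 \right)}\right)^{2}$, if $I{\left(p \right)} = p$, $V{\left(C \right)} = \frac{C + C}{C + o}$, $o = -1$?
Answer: $\frac{38809}{9} \approx 4312.1$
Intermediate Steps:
$V{\left(C \right)} = \frac{2 C}{-1 + C}$ ($V{\left(C \right)} = \frac{C + C}{C - 1} = \frac{2 C}{-1 + C}$)
$O{\left(n,J \right)} = \frac{8}{3} + n$ ($O{\left(n,J \right)} = 2 \cdot 4 \frac{1}{-1 + 4} + n = 2 \cdot 4 \cdot \frac{1}{3} + n = \frac{8}{3} + n$)
$\left(66 + O{\left(I{\left(-3 \right)},-12 \right)}\right)^{2} = \left(66 + \left(\frac{8}{3} - 3\right)\right)^{2} = \left(66 - \frac{1}{3}\right)^{2} = \left(\frac{197}{3}\right)^{2} = \frac{38809}{9}$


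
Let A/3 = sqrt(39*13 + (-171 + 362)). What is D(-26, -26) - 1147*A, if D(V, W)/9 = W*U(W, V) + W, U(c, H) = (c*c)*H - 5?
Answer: 4113720 - 3441*sqrt(698) ≈ 4.0228e+6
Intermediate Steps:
A = 3*sqrt(698) (A = 3*sqrt(39*13 + (-171 + 362)) = 3*sqrt(507 + 191) = 3*sqrt(698) ≈ 79.259)
U(c, H) = -5 + H*c**2 (U(c, H) = c**2*H - 5 = H*c**2 - 5 = -5 + H*c**2)
D(V, W) = 9*W + 9*W*(-5 + V*W**2) (D(V, W) = 9*(W*(-5 + V*W**2) + W) = 9*(W + W*(-5 + V*W**2)) = 9*W + 9*W*(-5 + V*W**2))
D(-26, -26) - 1147*A = 9*(-26)*(-4 - 26*(-26)**2) - 3441*sqrt(698) = 9*(-26)*(-4 - 26*676) - 3441*sqrt(698) = 9*(-26)*(-4 - 17576) - 3441*sqrt(698) = 9*(-26)*(-17580) - 3441*sqrt(698) = 4113720 - 3441*sqrt(698)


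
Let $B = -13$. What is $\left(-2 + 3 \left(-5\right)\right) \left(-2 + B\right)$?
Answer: $255$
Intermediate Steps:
$\left(-2 + 3 \left(-5\right)\right) \left(-2 + B\right) = \left(-2 + 3 \left(-5\right)\right) \left(-2 - 13\right) = \left(-2 - 15\right) \left(-15\right) = \left(-17\right) \left(-15\right) = 255$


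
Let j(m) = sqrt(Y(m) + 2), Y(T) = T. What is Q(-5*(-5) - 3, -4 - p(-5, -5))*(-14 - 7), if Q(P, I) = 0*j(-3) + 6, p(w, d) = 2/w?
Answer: -126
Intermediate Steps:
j(m) = sqrt(2 + m) (j(m) = sqrt(m + 2) = sqrt(2 + m))
Q(P, I) = 6 (Q(P, I) = 0*sqrt(2 - 3) + 6 = 0*sqrt(-1) + 6 = 0*I + 6 = 0 + 6 = 6)
Q(-5*(-5) - 3, -4 - p(-5, -5))*(-14 - 7) = 6*(-14 - 7) = 6*(-21) = -126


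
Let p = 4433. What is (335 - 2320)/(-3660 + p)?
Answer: -1985/773 ≈ -2.5679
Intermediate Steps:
(335 - 2320)/(-3660 + p) = (335 - 2320)/(-3660 + 4433) = -1985/773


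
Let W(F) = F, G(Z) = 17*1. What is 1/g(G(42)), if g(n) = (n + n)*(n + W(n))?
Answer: 1/1156 ≈ 0.00086505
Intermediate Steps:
G(Z) = 17
g(n) = 4*n² (g(n) = (n + n)*(n + n) = (2*n)*(2*n) = 4*n²)
1/g(G(42)) = 1/(4*17²) = 1/(4*289) = 1/1156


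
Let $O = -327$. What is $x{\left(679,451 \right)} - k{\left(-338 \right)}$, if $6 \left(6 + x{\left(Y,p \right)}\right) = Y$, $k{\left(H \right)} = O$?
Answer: $\frac{2605}{6} \approx 434.17$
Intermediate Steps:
$k{\left(H \right)} = -327$
$x{\left(Y,p \right)} = -6 + \frac{Y}{6}$
$x{\left(679,451 \right)} - k{\left(-338 \right)} = \left(-6 + \frac{1}{6} \cdot 679\right) - -327 = \left(-6 + \frac{679}{6}\right) + 327 = \frac{643}{6} + 327 = \frac{2605}{6}$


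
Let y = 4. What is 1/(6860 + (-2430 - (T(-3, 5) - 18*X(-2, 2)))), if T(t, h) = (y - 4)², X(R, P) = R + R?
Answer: 1/4358 ≈ 0.00022946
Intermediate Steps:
X(R, P) = 2*R
T(t, h) = 0 (T(t, h) = (4 - 4)² = 0² = 0)
1/(6860 + (-2430 - (T(-3, 5) - 18*X(-2, 2)))) = 1/(6860 + (-2430 - (0 - 36*(-2)))) = 1/(6860 + (-2430 - (0 - 18*(-4)))) = 1/(6860 + (-2430 - (0 + 72))) = 1/(6860 + (-2430 - 1*72)) = 1/(6860 + (-2430 - 72)) = 1/(6860 - 2502) = 1/4358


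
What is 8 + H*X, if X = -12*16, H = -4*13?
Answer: 9992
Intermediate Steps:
H = -52
X = -192
8 + H*X = 8 - 52*(-192) = 8 + 9984 = 9992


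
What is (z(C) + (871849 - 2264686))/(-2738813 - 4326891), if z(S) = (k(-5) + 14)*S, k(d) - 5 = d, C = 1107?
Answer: 1377339/7065704 ≈ 0.19493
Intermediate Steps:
k(d) = 5 + d
z(S) = 14*S (z(S) = ((5 - 5) + 14)*S = (0 + 14)*S = 14*S)
(z(C) + (871849 - 2264686))/(-2738813 - 4326891) = (14*1107 + (871849 - 2264686))/(-2738813 - 4326891) = (15498 - 1392837)/(-7065704) = -1377339*(-1/7065704) = 1377339/7065704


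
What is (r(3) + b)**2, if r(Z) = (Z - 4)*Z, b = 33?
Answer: 900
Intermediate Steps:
r(Z) = Z*(-4 + Z) (r(Z) = (-4 + Z)*Z = Z*(-4 + Z))
(r(3) + b)**2 = (3*(-4 + 3) + 33)**2 = (3*(-1) + 33)**2 = (-3 + 33)**2 = 30**2 = 900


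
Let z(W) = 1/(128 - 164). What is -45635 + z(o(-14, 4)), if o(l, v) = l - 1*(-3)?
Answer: -1642861/36 ≈ -45635.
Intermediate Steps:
o(l, v) = 3 + l (o(l, v) = l + 3 = 3 + l)
z(W) = -1/36 (z(W) = 1/(-36) = -1/36)
-45635 + z(o(-14, 4)) = -45635 - 1/36 = -1642861/36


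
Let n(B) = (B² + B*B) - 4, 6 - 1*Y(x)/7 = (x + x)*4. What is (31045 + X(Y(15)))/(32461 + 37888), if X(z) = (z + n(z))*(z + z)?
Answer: -2031367331/70349 ≈ -28876.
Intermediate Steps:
Y(x) = 42 - 56*x (Y(x) = 42 - 7*(x + x)*4 = 42 - 7*2*x*4 = 42 - 56*x)
n(B) = -4 + 2*B² (n(B) = (B² + B²) - 4 = 2*B² - 4 = -4 + 2*B²)
X(z) = 2*z*(-4 + z + 2*z²) (X(z) = (z + (-4 + 2*z²))*(z + z) = (-4 + z + 2*z²)*(2*z) = 2*z*(-4 + z + 2*z²))
(31045 + X(Y(15)))/(32461 + 37888) = (31045 + 2*(42 - 56*15)*(-4 + (42 - 56*15) + 2*(42 - 56*15)²))/(32461 + 37888) = (31045 + 2*(42 - 840)*(-4 + (42 - 840) + 2*(42 - 840)²))/70349 = (31045 + 2*(-798)*(-4 - 798 + 2*(-798)²))*(1/70349) = (31045 + 2*(-798)*(-4 - 798 + 2*636804))*(1/70349) = (31045 + 2*(-798)*(-4 - 798 + 1273608))*(1/70349) = (31045 + 2*(-798)*1272806)*(1/70349) = (31045 - 2031398376)*(1/70349) = -2031367331*1/70349 = -2031367331/70349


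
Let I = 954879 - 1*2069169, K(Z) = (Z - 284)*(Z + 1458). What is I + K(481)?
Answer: -732307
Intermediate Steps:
K(Z) = (-284 + Z)*(1458 + Z)
I = -1114290 (I = 954879 - 2069169 = -1114290)
I + K(481) = -1114290 + (-414072 + 481² + 1174*481) = -1114290 + (-414072 + 231361 + 564694) = -1114290 + 381983 = -732307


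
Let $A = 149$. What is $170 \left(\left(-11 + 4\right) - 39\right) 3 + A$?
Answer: $-23311$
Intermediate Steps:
$170 \left(\left(-11 + 4\right) - 39\right) 3 + A = 170 \left(\left(-11 + 4\right) - 39\right) 3 + 149 = 170 \left(-7 - 39\right) 3 + 149 = 170 \left(\left(-46\right) 3\right) + 149 = 170 \left(-138\right) + 149 = -23460 + 149 = -23311$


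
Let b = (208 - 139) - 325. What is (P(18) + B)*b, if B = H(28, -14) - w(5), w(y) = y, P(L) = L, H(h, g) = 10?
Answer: -5888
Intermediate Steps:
B = 5 (B = 10 - 1*5 = 10 - 5 = 5)
b = -256 (b = 69 - 325 = -256)
(P(18) + B)*b = (18 + 5)*(-256) = 23*(-256) = -5888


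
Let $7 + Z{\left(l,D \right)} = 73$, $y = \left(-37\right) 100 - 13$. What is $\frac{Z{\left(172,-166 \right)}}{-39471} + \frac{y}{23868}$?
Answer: $- \frac{49377037}{314031276} \approx -0.15724$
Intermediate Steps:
$y = -3713$ ($y = -3700 - 13 = -3713$)
$Z{\left(l,D \right)} = 66$ ($Z{\left(l,D \right)} = -7 + 73 = 66$)
$\frac{Z{\left(172,-166 \right)}}{-39471} + \frac{y}{23868} = \frac{66}{-39471} - \frac{3713}{23868} = 66 \left(- \frac{1}{39471}\right) - \frac{3713}{23868} = - \frac{22}{13157} - \frac{3713}{23868} = - \frac{49377037}{314031276}$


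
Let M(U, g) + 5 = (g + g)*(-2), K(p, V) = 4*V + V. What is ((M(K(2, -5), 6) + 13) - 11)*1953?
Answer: -52731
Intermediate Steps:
K(p, V) = 5*V
M(U, g) = -5 - 4*g (M(U, g) = -5 + (g + g)*(-2) = -5 + (2*g)*(-2) = -5 - 4*g)
((M(K(2, -5), 6) + 13) - 11)*1953 = (((-5 - 4*6) + 13) - 11)*1953 = (((-5 - 24) + 13) - 11)*1953 = ((-29 + 13) - 11)*1953 = (-16 - 11)*1953 = -27*1953 = -52731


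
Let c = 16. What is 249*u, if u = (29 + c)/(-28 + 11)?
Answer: -11205/17 ≈ -659.12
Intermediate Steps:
u = -45/17 (u = (29 + 16)/(-28 + 11) = 45/(-17) = 45*(-1/17) = -45/17 ≈ -2.6471)
249*u = 249*(-45/17) = -11205/17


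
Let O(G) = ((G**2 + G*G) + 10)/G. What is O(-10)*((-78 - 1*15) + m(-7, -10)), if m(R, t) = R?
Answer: 2100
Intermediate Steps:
O(G) = (10 + 2*G**2)/G (O(G) = ((G**2 + G**2) + 10)/G = (2*G**2 + 10)/G = (10 + 2*G**2)/G)
O(-10)*((-78 - 1*15) + m(-7, -10)) = (2*(-10) + 10/(-10))*((-78 - 1*15) - 7) = (-20 + 10*(-1/10))*((-78 - 15) - 7) = (-20 - 1)*(-93 - 7) = -21*(-100) = 2100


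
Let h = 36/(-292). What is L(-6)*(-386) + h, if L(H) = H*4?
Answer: 676263/73 ≈ 9263.9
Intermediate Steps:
L(H) = 4*H
h = -9/73 (h = 36*(-1/292) = -9/73 ≈ -0.12329)
L(-6)*(-386) + h = (4*(-6))*(-386) - 9/73 = -24*(-386) - 9/73 = 9264 - 9/73 = 676263/73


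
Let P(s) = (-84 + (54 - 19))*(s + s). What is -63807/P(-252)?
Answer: -21269/8232 ≈ -2.5837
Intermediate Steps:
P(s) = -98*s (P(s) = (-84 + 35)*(2*s) = -98*s)
-63807/P(-252) = -63807/((-98*(-252))) = -63807/24696 = -63807*1/24696 = -21269/8232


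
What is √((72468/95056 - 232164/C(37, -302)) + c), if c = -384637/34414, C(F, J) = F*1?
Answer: I*√359671672601206811500213/7564782238 ≈ 79.279*I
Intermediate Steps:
C(F, J) = F
c = -384637/34414 (c = -384637*1/34414 = -384637/34414 ≈ -11.177)
√((72468/95056 - 232164/C(37, -302)) + c) = √((72468/95056 - 232164/37) - 384637/34414) = √((72468*(1/95056) - 232164*1/37) - 384637/34414) = √((18117/23764 - 232164/37) - 384637/34414) = √(-5516474967/879268 - 384637/34414) = √(-95091084260027/15129564476) = I*√359671672601206811500213/7564782238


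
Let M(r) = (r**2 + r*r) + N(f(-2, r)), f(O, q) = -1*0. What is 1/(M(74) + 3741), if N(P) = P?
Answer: 1/14693 ≈ 6.8060e-5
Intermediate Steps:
f(O, q) = 0
M(r) = 2*r**2 (M(r) = (r**2 + r*r) + 0 = (r**2 + r**2) + 0 = 2*r**2 + 0 = 2*r**2)
1/(M(74) + 3741) = 1/(2*74**2 + 3741) = 1/(2*5476 + 3741) = 1/(10952 + 3741) = 1/14693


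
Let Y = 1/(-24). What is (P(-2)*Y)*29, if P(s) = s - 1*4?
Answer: 29/4 ≈ 7.2500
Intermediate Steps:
Y = -1/24 ≈ -0.041667
P(s) = -4 + s (P(s) = s - 4 = -4 + s)
(P(-2)*Y)*29 = ((-4 - 2)*(-1/24))*29 = -6*(-1/24)*29 = (1/4)*29 = 29/4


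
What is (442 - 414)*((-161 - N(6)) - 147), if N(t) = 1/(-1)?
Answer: -8596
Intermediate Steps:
N(t) = -1
(442 - 414)*((-161 - N(6)) - 147) = (442 - 414)*((-161 - 1*(-1)) - 147) = 28*((-161 + 1) - 147) = 28*(-160 - 147) = 28*(-307) = -8596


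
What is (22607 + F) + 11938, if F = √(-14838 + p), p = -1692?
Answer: 34545 + I*√16530 ≈ 34545.0 + 128.57*I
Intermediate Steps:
F = I*√16530 (F = √(-14838 - 1692) = √(-16530) = I*√16530 ≈ 128.57*I)
(22607 + F) + 11938 = (22607 + I*√16530) + 11938 = 34545 + I*√16530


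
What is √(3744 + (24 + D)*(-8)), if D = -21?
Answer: 2*√930 ≈ 60.992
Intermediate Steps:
√(3744 + (24 + D)*(-8)) = √(3744 + (24 - 21)*(-8)) = √(3744 + 3*(-8)) = √(3744 - 24) = √3720 = 2*√930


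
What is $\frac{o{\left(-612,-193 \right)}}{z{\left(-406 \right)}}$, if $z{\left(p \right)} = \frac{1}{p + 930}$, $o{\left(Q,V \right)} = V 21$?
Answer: $-2123772$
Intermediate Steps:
$o{\left(Q,V \right)} = 21 V$
$z{\left(p \right)} = \frac{1}{930 + p}$
$\frac{o{\left(-612,-193 \right)}}{z{\left(-406 \right)}} = \frac{21 \left(-193\right)}{\frac{1}{930 - 406}} = - \frac{4053}{\frac{1}{524}} = - 4053 \frac{1}{\frac{1}{524}} = \left(-4053\right) 524 = -2123772$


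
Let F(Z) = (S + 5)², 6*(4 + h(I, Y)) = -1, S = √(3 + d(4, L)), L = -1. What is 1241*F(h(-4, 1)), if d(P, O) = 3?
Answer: 38471 + 12410*√6 ≈ 68869.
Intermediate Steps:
S = √6 (S = √(3 + 3) = √6 ≈ 2.4495)
h(I, Y) = -25/6 (h(I, Y) = -4 + (⅙)*(-1) = -4 - ⅙ = -25/6)
F(Z) = (5 + √6)² (F(Z) = (√6 + 5)² = (5 + √6)²)
1241*F(h(-4, 1)) = 1241*(5 + √6)²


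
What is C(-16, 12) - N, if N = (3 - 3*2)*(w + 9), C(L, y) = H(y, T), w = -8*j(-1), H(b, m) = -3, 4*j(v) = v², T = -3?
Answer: 18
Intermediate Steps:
j(v) = v²/4
w = -2 (w = -2*(-1)² = -2 ≈ -2.0000)
C(L, y) = -3
N = -21 (N = (3 - 3*2)*(-2 + 9) = (3 - 6)*7 = -3*7 = -21)
C(-16, 12) - N = -3 - 1*(-21) = -3 + 21 = 18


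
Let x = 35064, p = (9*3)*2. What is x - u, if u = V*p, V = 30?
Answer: 33444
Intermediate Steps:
p = 54 (p = 27*2 = 54)
u = 1620 (u = 30*54 = 1620)
x - u = 35064 - 1*1620 = 35064 - 1620 = 33444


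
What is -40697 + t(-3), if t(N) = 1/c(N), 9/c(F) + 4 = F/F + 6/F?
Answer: -366278/9 ≈ -40698.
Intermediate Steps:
c(F) = 9/(-3 + 6/F) (c(F) = 9/(-4 + (F/F + 6/F)) = 9/(-4 + (1 + 6/F)) = 9/(-3 + 6/F))
t(N) = -(-2 + N)/(3*N) (t(N) = 1/(-3*N/(-2 + N)) = -(-2 + N)/(3*N))
-40697 + t(-3) = -40697 + (1/3)*(2 - 1*(-3))/(-3) = -40697 + (1/3)*(-1/3)*(2 + 3) = -40697 + (1/3)*(-1/3)*5 = -40697 - 5/9 = -366278/9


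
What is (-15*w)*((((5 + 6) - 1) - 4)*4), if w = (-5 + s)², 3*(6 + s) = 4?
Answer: -33640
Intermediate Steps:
s = -14/3 (s = -6 + (⅓)*4 = -6 + 4/3 = -14/3 ≈ -4.6667)
w = 841/9 (w = (-5 - 14/3)² = (-29/3)² = 841/9 ≈ 93.444)
(-15*w)*((((5 + 6) - 1) - 4)*4) = (-15*841/9)*((((5 + 6) - 1) - 4)*4) = -4205*((11 - 1) - 4)*4/3 = -4205*(10 - 4)*4/3 = -8410*4 = -4205/3*24 = -33640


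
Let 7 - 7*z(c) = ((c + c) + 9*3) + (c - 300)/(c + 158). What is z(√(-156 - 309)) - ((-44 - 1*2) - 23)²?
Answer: 4*(-8416*√465 + 1316899*I)/(7*(√465 - 158*I)) ≈ -4763.6 - 6.2166*I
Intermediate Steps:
z(c) = -20/7 - 2*c/7 - (-300 + c)/(7*(158 + c)) (z(c) = 1 - (((c + c) + 9*3) + (c - 300)/(c + 158))/7 = 1 - ((2*c + 27) + (-300 + c)/(158 + c))/7 = 1 - ((27 + 2*c) + (-300 + c)/(158 + c))/7 = 1 - (27 + 2*c + (-300 + c)/(158 + c))/7 = 1 + (-27/7 - 2*c/7 - (-300 + c)/(7*(158 + c))) = -20/7 - 2*c/7 - (-300 + c)/(7*(158 + c)))
z(√(-156 - 309)) - ((-44 - 1*2) - 23)² = (-2860 - 337*√(-156 - 309) - 2*(√(-156 - 309))²)/(7*(158 + √(-156 - 309))) - ((-44 - 1*2) - 23)² = (-2860 - 337*I*√465 - 2*(√(-465))²)/(7*(158 + √(-465))) - ((-44 - 2) - 23)² = (-2860 - 337*I*√465 - 2*(I*√465)²)/(7*(158 + I*√465)) - (-46 - 23)² = (-2860 - 337*I*√465 - 2*(-465))/(7*(158 + I*√465)) - 1*(-69)² = (-2860 - 337*I*√465 + 930)/(7*(158 + I*√465)) - 1*4761 = (-1930 - 337*I*√465)/(7*(158 + I*√465)) - 4761 = -4761 + (-1930 - 337*I*√465)/(7*(158 + I*√465))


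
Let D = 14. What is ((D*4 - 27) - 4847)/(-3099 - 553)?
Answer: 219/166 ≈ 1.3193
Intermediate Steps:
((D*4 - 27) - 4847)/(-3099 - 553) = ((14*4 - 27) - 4847)/(-3099 - 553) = ((56 - 27) - 4847)/(-3652) = (29 - 4847)*(-1/3652) = -4818*(-1/3652) = 219/166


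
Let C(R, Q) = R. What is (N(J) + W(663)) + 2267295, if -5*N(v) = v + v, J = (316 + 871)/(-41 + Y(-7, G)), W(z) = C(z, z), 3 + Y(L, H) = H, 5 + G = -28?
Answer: 873166204/385 ≈ 2.2680e+6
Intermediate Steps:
G = -33 (G = -5 - 28 = -33)
Y(L, H) = -3 + H
W(z) = z
J = -1187/77 (J = (316 + 871)/(-41 + (-3 - 33)) = 1187/(-41 - 36) = 1187/(-77) = 1187*(-1/77) = -1187/77 ≈ -15.416)
N(v) = -2*v/5 (N(v) = -(v + v)/5 = -2*v/5)
(N(J) + W(663)) + 2267295 = (-⅖*(-1187/77) + 663) + 2267295 = (2374/385 + 663) + 2267295 = 257629/385 + 2267295 = 873166204/385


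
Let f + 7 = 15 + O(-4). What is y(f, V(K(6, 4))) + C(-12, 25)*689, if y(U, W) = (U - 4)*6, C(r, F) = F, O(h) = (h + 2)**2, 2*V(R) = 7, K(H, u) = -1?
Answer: 17273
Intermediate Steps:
V(R) = 7/2 (V(R) = (1/2)*7 = 7/2)
O(h) = (2 + h)**2
f = 12 (f = -7 + (15 + (2 - 4)**2) = -7 + (15 + (-2)**2) = -7 + (15 + 4) = -7 + 19 = 12)
y(U, W) = -24 + 6*U (y(U, W) = (-4 + U)*6 = -24 + 6*U)
y(f, V(K(6, 4))) + C(-12, 25)*689 = (-24 + 6*12) + 25*689 = (-24 + 72) + 17225 = 48 + 17225 = 17273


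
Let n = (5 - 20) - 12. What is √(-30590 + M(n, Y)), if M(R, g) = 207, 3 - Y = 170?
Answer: I*√30383 ≈ 174.31*I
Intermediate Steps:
Y = -167 (Y = 3 - 1*170 = 3 - 170 = -167)
n = -27 (n = -15 - 12 = -27)
√(-30590 + M(n, Y)) = √(-30590 + 207) = √(-30383) = I*√30383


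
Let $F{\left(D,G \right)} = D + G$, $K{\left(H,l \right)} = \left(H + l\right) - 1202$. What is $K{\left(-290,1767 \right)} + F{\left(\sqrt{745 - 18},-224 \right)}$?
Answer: $51 + \sqrt{727} \approx 77.963$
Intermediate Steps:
$K{\left(H,l \right)} = -1202 + H + l$
$K{\left(-290,1767 \right)} + F{\left(\sqrt{745 - 18},-224 \right)} = \left(-1202 - 290 + 1767\right) - \left(224 - \sqrt{745 - 18}\right) = 275 - \left(224 - \sqrt{727}\right) = 51 + \sqrt{727}$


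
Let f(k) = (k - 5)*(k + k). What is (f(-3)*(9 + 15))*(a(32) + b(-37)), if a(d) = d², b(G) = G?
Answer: 1137024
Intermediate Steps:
f(k) = 2*k*(-5 + k) (f(k) = (-5 + k)*(2*k) = 2*k*(-5 + k))
(f(-3)*(9 + 15))*(a(32) + b(-37)) = ((2*(-3)*(-5 - 3))*(9 + 15))*(32² - 37) = ((2*(-3)*(-8))*24)*(1024 - 37) = (48*24)*987 = 1152*987 = 1137024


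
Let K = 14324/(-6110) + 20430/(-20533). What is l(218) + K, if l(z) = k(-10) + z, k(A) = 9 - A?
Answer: 14657139659/62728315 ≈ 233.66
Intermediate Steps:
l(z) = 19 + z (l(z) = (9 - 1*(-10)) + z = (9 + 10) + z = 19 + z)
K = -209470996/62728315 (K = 14324*(-1/6110) + 20430*(-1/20533) = -7162/3055 - 20430/20533 = -209470996/62728315 ≈ -3.3393)
l(218) + K = (19 + 218) - 209470996/62728315 = 237 - 209470996/62728315 = 14657139659/62728315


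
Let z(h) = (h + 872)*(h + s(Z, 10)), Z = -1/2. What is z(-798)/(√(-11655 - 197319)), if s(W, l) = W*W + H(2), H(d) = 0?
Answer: 118067*I*√208974/417948 ≈ 129.14*I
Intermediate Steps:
Z = -½ (Z = -1*½ = -½ ≈ -0.50000)
s(W, l) = W² (s(W, l) = W*W + 0 = W² + 0 = W²)
z(h) = (872 + h)*(¼ + h) (z(h) = (h + 872)*(h + (-½)²) = (872 + h)*(h + ¼) = (872 + h)*(¼ + h))
z(-798)/(√(-11655 - 197319)) = (218 + (-798)² + (3489/4)*(-798))/(√(-11655 - 197319)) = (218 + 636804 - 1392111/2)/(√(-208974)) = -118067*(-I*√208974/208974)/2 = -(-118067)*I*√208974/417948 = 118067*I*√208974/417948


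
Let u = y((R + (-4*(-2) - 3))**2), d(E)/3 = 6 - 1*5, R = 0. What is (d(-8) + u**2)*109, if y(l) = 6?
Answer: 4251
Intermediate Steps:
d(E) = 3 (d(E) = 3*(6 - 1*5) = 3*(6 - 5) = 3*1 = 3)
u = 6
(d(-8) + u**2)*109 = (3 + 6**2)*109 = (3 + 36)*109 = 39*109 = 4251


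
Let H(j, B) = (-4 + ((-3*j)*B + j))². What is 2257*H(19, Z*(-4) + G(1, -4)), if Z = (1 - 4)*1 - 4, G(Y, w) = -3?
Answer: 4487141700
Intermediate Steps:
Z = -7 (Z = -3*1 - 4 = -3 - 4 = -7)
H(j, B) = (-4 + j - 3*B*j)² (H(j, B) = (-4 + (-3*B*j + j))² = (-4 + (j - 3*B*j))² = (-4 + j - 3*B*j)²)
2257*H(19, Z*(-4) + G(1, -4)) = 2257*(4 - 1*19 + 3*(-7*(-4) - 3)*19)² = 2257*(4 - 19 + 3*(28 - 3)*19)² = 2257*(4 - 19 + 3*25*19)² = 2257*(4 - 19 + 1425)² = 2257*1410² = 2257*1988100 = 4487141700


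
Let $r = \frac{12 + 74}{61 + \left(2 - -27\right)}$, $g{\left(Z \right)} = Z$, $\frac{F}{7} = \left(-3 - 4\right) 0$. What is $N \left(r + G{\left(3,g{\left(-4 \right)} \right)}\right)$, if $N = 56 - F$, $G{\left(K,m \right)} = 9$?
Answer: $\frac{25088}{45} \approx 557.51$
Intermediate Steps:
$F = 0$ ($F = 7 \left(-3 - 4\right) 0 = 7 \left(\left(-7\right) 0\right) = 7 \cdot 0 = 0$)
$r = \frac{43}{45}$ ($r = \frac{86}{61 + \left(2 + 27\right)} = \frac{86}{61 + 29} = \frac{86}{90} = 86 \cdot \frac{1}{90} = \frac{43}{45} \approx 0.95556$)
$N = 56$ ($N = 56 - 0 = 56 + 0 = 56$)
$N \left(r + G{\left(3,g{\left(-4 \right)} \right)}\right) = 56 \left(\frac{43}{45} + 9\right) = 56 \cdot \frac{448}{45} = \frac{25088}{45}$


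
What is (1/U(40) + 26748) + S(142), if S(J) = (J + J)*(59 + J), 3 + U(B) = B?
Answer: 3101785/37 ≈ 83832.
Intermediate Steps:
U(B) = -3 + B
S(J) = 2*J*(59 + J) (S(J) = (2*J)*(59 + J) = 2*J*(59 + J))
(1/U(40) + 26748) + S(142) = (1/(-3 + 40) + 26748) + 2*142*(59 + 142) = (1/37 + 26748) + 2*142*201 = (1/37 + 26748) + 57084 = 989677/37 + 57084 = 3101785/37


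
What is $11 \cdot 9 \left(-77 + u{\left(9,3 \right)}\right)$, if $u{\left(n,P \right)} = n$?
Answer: $-6732$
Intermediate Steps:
$11 \cdot 9 \left(-77 + u{\left(9,3 \right)}\right) = 11 \cdot 9 \left(-77 + 9\right) = 99 \left(-68\right) = -6732$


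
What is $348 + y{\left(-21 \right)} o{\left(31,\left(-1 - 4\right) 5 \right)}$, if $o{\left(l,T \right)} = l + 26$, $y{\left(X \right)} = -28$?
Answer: $-1248$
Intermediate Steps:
$o{\left(l,T \right)} = 26 + l$
$348 + y{\left(-21 \right)} o{\left(31,\left(-1 - 4\right) 5 \right)} = 348 - 28 \left(26 + 31\right) = 348 - 1596 = -1248$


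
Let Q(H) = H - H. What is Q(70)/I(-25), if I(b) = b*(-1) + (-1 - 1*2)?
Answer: 0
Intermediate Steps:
Q(H) = 0
I(b) = -3 - b (I(b) = -b + (-1 - 2) = -b - 3 = -3 - b)
Q(70)/I(-25) = 0/(-3 - 1*(-25)) = 0/(-3 + 25) = 0/22 = 0*(1/22) = 0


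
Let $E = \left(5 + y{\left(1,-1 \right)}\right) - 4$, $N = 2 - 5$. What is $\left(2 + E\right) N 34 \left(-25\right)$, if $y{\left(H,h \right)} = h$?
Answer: $5100$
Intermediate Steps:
$N = -3$
$E = 0$ ($E = \left(5 - 1\right) - 4 = 4 - 4 = 0$)
$\left(2 + E\right) N 34 \left(-25\right) = \left(2 + 0\right) \left(-3\right) 34 \left(-25\right) = 2 \left(-3\right) 34 \left(-25\right) = \left(-6\right) 34 \left(-25\right) = \left(-204\right) \left(-25\right) = 5100$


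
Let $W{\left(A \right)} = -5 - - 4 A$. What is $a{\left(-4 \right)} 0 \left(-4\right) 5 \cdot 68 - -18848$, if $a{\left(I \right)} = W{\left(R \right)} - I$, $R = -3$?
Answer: $18848$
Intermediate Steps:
$W{\left(A \right)} = -5 + 4 A$
$a{\left(I \right)} = -17 - I$ ($a{\left(I \right)} = \left(-5 + 4 \left(-3\right)\right) - I = \left(-5 - 12\right) - I = -17 - I$)
$a{\left(-4 \right)} 0 \left(-4\right) 5 \cdot 68 - -18848 = \left(-17 - -4\right) 0 \left(-4\right) 5 \cdot 68 - -18848 = \left(-17 + 4\right) 0 \cdot 5 \cdot 68 + 18848 = \left(-13\right) 0 \cdot 68 + 18848 = 0 \cdot 68 + 18848 = 0 + 18848 = 18848$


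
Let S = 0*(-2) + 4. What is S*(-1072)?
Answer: -4288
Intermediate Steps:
S = 4 (S = 0 + 4 = 4)
S*(-1072) = 4*(-1072) = -4288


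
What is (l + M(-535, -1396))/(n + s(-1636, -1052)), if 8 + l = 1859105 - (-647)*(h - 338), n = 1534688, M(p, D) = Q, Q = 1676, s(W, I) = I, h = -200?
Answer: 504229/511212 ≈ 0.98634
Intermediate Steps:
M(p, D) = 1676
l = 1511011 (l = -8 + (1859105 - (-647)*(-200 - 338)) = -8 + (1859105 - (-647)*(-538)) = -8 + (1859105 - 1*348086) = -8 + (1859105 - 348086) = -8 + 1511019 = 1511011)
(l + M(-535, -1396))/(n + s(-1636, -1052)) = (1511011 + 1676)/(1534688 - 1052) = 1512687/1533636 = 1512687*(1/1533636) = 504229/511212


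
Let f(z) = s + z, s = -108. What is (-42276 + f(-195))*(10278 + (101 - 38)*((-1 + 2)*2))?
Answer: -442991916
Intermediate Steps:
f(z) = -108 + z
(-42276 + f(-195))*(10278 + (101 - 38)*((-1 + 2)*2)) = (-42276 + (-108 - 195))*(10278 + (101 - 38)*((-1 + 2)*2)) = (-42276 - 303)*(10278 + 63*(1*2)) = -42579*(10278 + 63*2) = -42579*(10278 + 126) = -42579*10404 = -442991916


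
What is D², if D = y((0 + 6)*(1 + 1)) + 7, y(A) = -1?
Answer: 36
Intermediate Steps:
D = 6 (D = -1 + 7 = 6)
D² = 6² = 36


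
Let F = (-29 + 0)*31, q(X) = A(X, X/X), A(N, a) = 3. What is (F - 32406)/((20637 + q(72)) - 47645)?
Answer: 6661/5401 ≈ 1.2333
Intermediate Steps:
q(X) = 3
F = -899 (F = -29*31 = -899)
(F - 32406)/((20637 + q(72)) - 47645) = (-899 - 32406)/((20637 + 3) - 47645) = -33305/(20640 - 47645) = -33305/(-27005) = -33305*(-1/27005) = 6661/5401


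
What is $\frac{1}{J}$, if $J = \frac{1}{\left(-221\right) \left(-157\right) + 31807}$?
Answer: $66504$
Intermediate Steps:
$J = \frac{1}{66504}$ ($J = \frac{1}{34697 + 31807} = \frac{1}{66504} \approx 1.5037 \cdot 10^{-5}$)
$\frac{1}{J} = \frac{1}{\frac{1}{66504}} = 66504$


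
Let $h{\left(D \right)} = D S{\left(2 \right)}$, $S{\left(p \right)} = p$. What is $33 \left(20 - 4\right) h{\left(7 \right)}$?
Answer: $7392$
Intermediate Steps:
$h{\left(D \right)} = 2 D$ ($h{\left(D \right)} = D 2 = 2 D$)
$33 \left(20 - 4\right) h{\left(7 \right)} = 33 \left(20 - 4\right) 2 \cdot 7 = 33 \left(20 - 4\right) 14 = 33 \cdot 16 \cdot 14 = 528 \cdot 14 = 7392$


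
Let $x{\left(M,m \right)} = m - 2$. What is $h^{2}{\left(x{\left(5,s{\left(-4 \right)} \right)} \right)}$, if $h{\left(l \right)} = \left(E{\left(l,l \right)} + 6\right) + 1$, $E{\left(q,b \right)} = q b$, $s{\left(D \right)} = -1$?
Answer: $256$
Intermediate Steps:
$x{\left(M,m \right)} = -2 + m$
$E{\left(q,b \right)} = b q$
$h{\left(l \right)} = 7 + l^{2}$ ($h{\left(l \right)} = \left(l l + 6\right) + 1 = \left(l^{2} + 6\right) + 1 = \left(6 + l^{2}\right) + 1 = 7 + l^{2}$)
$h^{2}{\left(x{\left(5,s{\left(-4 \right)} \right)} \right)} = \left(7 + \left(-2 - 1\right)^{2}\right)^{2} = \left(7 + \left(-3\right)^{2}\right)^{2} = \left(7 + 9\right)^{2} = 16^{2} = 256$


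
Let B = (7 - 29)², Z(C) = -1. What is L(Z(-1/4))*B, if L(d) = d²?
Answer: 484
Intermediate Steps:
B = 484 (B = (-22)² = 484)
L(Z(-1/4))*B = (-1)²*484 = 1*484 = 484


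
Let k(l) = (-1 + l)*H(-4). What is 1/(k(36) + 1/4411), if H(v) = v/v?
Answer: 4411/154386 ≈ 0.028571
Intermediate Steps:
H(v) = 1
k(l) = -1 + l (k(l) = (-1 + l)*1 = -1 + l)
1/(k(36) + 1/4411) = 1/((-1 + 36) + 1/4411) = 1/(35 + 1/4411) = 1/(154386/4411) = 4411/154386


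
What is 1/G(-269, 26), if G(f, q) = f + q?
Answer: -1/243 ≈ -0.0041152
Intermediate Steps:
1/G(-269, 26) = 1/(-269 + 26) = 1/(-243) = -1/243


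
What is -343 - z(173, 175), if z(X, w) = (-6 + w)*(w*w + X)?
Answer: -5205205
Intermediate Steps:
z(X, w) = (-6 + w)*(X + w²) (z(X, w) = (-6 + w)*(w² + X) = (-6 + w)*(X + w²))
-343 - z(173, 175) = -343 - (175³ - 6*173 - 6*175² + 173*175) = -343 - (5359375 - 1038 - 6*30625 + 30275) = -343 - (5359375 - 1038 - 183750 + 30275) = -343 - 1*5204862 = -343 - 5204862 = -5205205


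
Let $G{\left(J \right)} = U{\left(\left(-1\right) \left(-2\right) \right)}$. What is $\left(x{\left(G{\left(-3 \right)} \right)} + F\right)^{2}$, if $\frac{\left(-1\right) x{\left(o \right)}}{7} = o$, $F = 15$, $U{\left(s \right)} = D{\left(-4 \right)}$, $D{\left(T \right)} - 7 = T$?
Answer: $36$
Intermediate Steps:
$D{\left(T \right)} = 7 + T$
$U{\left(s \right)} = 3$ ($U{\left(s \right)} = 7 - 4 = 3$)
$G{\left(J \right)} = 3$
$x{\left(o \right)} = - 7 o$
$\left(x{\left(G{\left(-3 \right)} \right)} + F\right)^{2} = \left(\left(-7\right) 3 + 15\right)^{2} = \left(-21 + 15\right)^{2} = \left(-6\right)^{2} = 36$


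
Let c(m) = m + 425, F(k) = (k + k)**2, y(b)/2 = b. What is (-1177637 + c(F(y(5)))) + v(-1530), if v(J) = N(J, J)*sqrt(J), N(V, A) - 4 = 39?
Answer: -1176812 + 129*I*sqrt(170) ≈ -1.1768e+6 + 1682.0*I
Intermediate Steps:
y(b) = 2*b
N(V, A) = 43 (N(V, A) = 4 + 39 = 43)
F(k) = 4*k**2 (F(k) = (2*k)**2 = 4*k**2)
v(J) = 43*sqrt(J)
c(m) = 425 + m
(-1177637 + c(F(y(5)))) + v(-1530) = (-1177637 + (425 + 4*(2*5)**2)) + 43*sqrt(-1530) = (-1177637 + (425 + 4*10**2)) + 43*(3*I*sqrt(170)) = (-1177637 + (425 + 4*100)) + 129*I*sqrt(170) = (-1177637 + (425 + 400)) + 129*I*sqrt(170) = (-1177637 + 825) + 129*I*sqrt(170) = -1176812 + 129*I*sqrt(170)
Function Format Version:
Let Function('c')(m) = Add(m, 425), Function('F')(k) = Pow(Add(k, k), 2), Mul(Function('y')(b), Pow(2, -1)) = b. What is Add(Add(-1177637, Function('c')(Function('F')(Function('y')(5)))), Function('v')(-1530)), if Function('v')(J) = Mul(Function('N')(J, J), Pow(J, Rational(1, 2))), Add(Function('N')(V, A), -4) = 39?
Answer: Add(-1176812, Mul(129, I, Pow(170, Rational(1, 2)))) ≈ Add(-1.1768e+6, Mul(1682.0, I))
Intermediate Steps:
Function('y')(b) = Mul(2, b)
Function('N')(V, A) = 43 (Function('N')(V, A) = Add(4, 39) = 43)
Function('F')(k) = Mul(4, Pow(k, 2)) (Function('F')(k) = Pow(Mul(2, k), 2) = Mul(4, Pow(k, 2)))
Function('v')(J) = Mul(43, Pow(J, Rational(1, 2)))
Function('c')(m) = Add(425, m)
Add(Add(-1177637, Function('c')(Function('F')(Function('y')(5)))), Function('v')(-1530)) = Add(Add(-1177637, Add(425, Mul(4, Pow(Mul(2, 5), 2)))), Mul(43, Pow(-1530, Rational(1, 2)))) = Add(Add(-1177637, Add(425, Mul(4, Pow(10, 2)))), Mul(43, Mul(3, I, Pow(170, Rational(1, 2))))) = Add(Add(-1177637, Add(425, Mul(4, 100))), Mul(129, I, Pow(170, Rational(1, 2)))) = Add(Add(-1177637, Add(425, 400)), Mul(129, I, Pow(170, Rational(1, 2)))) = Add(Add(-1177637, 825), Mul(129, I, Pow(170, Rational(1, 2)))) = Add(-1176812, Mul(129, I, Pow(170, Rational(1, 2))))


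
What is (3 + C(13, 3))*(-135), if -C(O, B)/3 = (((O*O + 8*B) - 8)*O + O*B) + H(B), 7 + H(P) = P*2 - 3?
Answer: 987795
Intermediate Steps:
H(P) = -10 + 2*P (H(P) = -7 + (P*2 - 3) = -7 + (2*P - 3) = -7 + (-3 + 2*P) = -10 + 2*P)
C(O, B) = 30 - 6*B - 3*B*O - 3*O*(-8 + O² + 8*B) (C(O, B) = -3*((((O*O + 8*B) - 8)*O + O*B) + (-10 + 2*B)) = -3*((((O² + 8*B) - 8)*O + B*O) + (-10 + 2*B)) = -3*(((-8 + O² + 8*B)*O + B*O) + (-10 + 2*B)) = -3*((O*(-8 + O² + 8*B) + B*O) + (-10 + 2*B)) = -3*((B*O + O*(-8 + O² + 8*B)) + (-10 + 2*B)) = -3*(-10 + 2*B + B*O + O*(-8 + O² + 8*B)) = 30 - 6*B - 3*B*O - 3*O*(-8 + O² + 8*B))
(3 + C(13, 3))*(-135) = (3 + (30 - 6*3 - 3*13³ + 24*13 - 27*3*13))*(-135) = (3 + (30 - 18 - 3*2197 + 312 - 1053))*(-135) = (3 + (30 - 18 - 6591 + 312 - 1053))*(-135) = (3 - 7320)*(-135) = -7317*(-135) = 987795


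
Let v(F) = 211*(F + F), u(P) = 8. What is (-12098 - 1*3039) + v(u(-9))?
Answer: -11761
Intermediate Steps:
v(F) = 422*F (v(F) = 211*(2*F) = 422*F)
(-12098 - 1*3039) + v(u(-9)) = (-12098 - 1*3039) + 422*8 = (-12098 - 3039) + 3376 = -15137 + 3376 = -11761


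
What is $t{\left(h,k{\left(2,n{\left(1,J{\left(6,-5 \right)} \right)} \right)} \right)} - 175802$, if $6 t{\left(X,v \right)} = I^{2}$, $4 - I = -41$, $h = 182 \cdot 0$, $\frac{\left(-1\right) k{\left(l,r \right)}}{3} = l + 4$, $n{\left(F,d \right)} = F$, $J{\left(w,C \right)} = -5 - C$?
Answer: $- \frac{350929}{2} \approx -1.7546 \cdot 10^{5}$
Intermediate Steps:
$k{\left(l,r \right)} = -12 - 3 l$ ($k{\left(l,r \right)} = - 3 \left(l + 4\right) = - 3 \left(4 + l\right) = -12 - 3 l$)
$h = 0$
$I = 45$ ($I = 4 - -41 = 4 + 41 = 45$)
$t{\left(X,v \right)} = \frac{675}{2}$ ($t{\left(X,v \right)} = \frac{45^{2}}{6} = \frac{1}{6} \cdot 2025 = \frac{675}{2}$)
$t{\left(h,k{\left(2,n{\left(1,J{\left(6,-5 \right)} \right)} \right)} \right)} - 175802 = \frac{675}{2} - 175802 = - \frac{350929}{2}$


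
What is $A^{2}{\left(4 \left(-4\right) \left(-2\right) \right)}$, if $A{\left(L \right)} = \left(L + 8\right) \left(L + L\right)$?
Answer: $6553600$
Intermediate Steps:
$A{\left(L \right)} = 2 L \left(8 + L\right)$ ($A{\left(L \right)} = \left(8 + L\right) 2 L = 2 L \left(8 + L\right)$)
$A^{2}{\left(4 \left(-4\right) \left(-2\right) \right)} = \left(2 \cdot 4 \left(-4\right) \left(-2\right) \left(8 + 4 \left(-4\right) \left(-2\right)\right)\right)^{2} = \left(2 \left(\left(-16\right) \left(-2\right)\right) \left(8 - -32\right)\right)^{2} = \left(2 \cdot 32 \left(8 + 32\right)\right)^{2} = \left(2 \cdot 32 \cdot 40\right)^{2} = 2560^{2} = 6553600$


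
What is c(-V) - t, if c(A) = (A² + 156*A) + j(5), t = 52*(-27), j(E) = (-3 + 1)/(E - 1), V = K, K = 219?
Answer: 30401/2 ≈ 15201.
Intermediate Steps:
V = 219
j(E) = -2/(-1 + E)
t = -1404
c(A) = -½ + A² + 156*A (c(A) = (A² + 156*A) - 2/(-1 + 5) = (A² + 156*A) - 2/4 = (A² + 156*A) - 2*¼ = (A² + 156*A) - ½ = -½ + A² + 156*A)
c(-V) - t = (-½ + (-1*219)² + 156*(-1*219)) - 1*(-1404) = (-½ + (-219)² + 156*(-219)) + 1404 = (-½ + 47961 - 34164) + 1404 = 27593/2 + 1404 = 30401/2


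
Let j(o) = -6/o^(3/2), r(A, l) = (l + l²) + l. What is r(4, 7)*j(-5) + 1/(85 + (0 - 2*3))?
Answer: 1/79 - 378*I*√5/25 ≈ 0.012658 - 33.809*I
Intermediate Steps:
r(A, l) = l² + 2*l
j(o) = -6/o^(3/2)
r(4, 7)*j(-5) + 1/(85 + (0 - 2*3)) = (7*(2 + 7))*(-6*I*√5/25) + 1/(85 + (0 - 2*3)) = (7*9)*(-6*I*√5/25) + 1/(85 + (0 - 6)) = 63*(-6*I*√5/25) + 1/(85 - 6) = -378*I*√5/25 + 1/79 = 1/79 - 378*I*√5/25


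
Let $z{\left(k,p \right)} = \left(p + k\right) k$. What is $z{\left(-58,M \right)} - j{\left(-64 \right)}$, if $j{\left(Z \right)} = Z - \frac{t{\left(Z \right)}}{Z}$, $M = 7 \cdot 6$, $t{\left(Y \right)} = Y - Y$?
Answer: $992$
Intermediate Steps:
$t{\left(Y \right)} = 0$
$M = 42$
$z{\left(k,p \right)} = k \left(k + p\right)$ ($z{\left(k,p \right)} = \left(k + p\right) k = k \left(k + p\right)$)
$j{\left(Z \right)} = Z$ ($j{\left(Z \right)} = Z - \frac{0}{Z} = Z - 0 = Z + 0 = Z$)
$z{\left(-58,M \right)} - j{\left(-64 \right)} = - 58 \left(-58 + 42\right) - -64 = \left(-58\right) \left(-16\right) + 64 = 928 + 64 = 992$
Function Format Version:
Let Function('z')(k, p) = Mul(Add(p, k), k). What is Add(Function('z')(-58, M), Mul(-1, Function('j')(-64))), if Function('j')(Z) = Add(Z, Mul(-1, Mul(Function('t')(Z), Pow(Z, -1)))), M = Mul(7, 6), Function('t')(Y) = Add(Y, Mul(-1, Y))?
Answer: 992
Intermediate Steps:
Function('t')(Y) = 0
M = 42
Function('z')(k, p) = Mul(k, Add(k, p)) (Function('z')(k, p) = Mul(Add(k, p), k) = Mul(k, Add(k, p)))
Function('j')(Z) = Z (Function('j')(Z) = Add(Z, Mul(-1, Mul(0, Pow(Z, -1)))) = Add(Z, Mul(-1, 0)) = Add(Z, 0) = Z)
Add(Function('z')(-58, M), Mul(-1, Function('j')(-64))) = Add(Mul(-58, Add(-58, 42)), Mul(-1, -64)) = Add(Mul(-58, -16), 64) = Add(928, 64) = 992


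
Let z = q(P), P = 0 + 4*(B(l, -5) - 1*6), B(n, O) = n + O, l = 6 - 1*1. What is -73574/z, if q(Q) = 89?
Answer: -73574/89 ≈ -826.67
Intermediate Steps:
l = 5 (l = 6 - 1 = 5)
B(n, O) = O + n
P = -24 (P = 0 + 4*((-5 + 5) - 1*6) = 0 + 4*(0 - 6) = 0 + 4*(-6) = 0 - 24 = -24)
z = 89
-73574/z = -73574/89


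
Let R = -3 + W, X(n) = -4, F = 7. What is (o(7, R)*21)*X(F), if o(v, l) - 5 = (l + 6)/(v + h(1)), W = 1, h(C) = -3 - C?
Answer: -532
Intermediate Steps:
R = -2 (R = -3 + 1 = -2)
o(v, l) = 5 + (6 + l)/(-4 + v) (o(v, l) = 5 + (l + 6)/(v + (-3 - 1*1)) = 5 + (6 + l)/(v + (-3 - 1)) = 5 + (6 + l)/(v - 4) = 5 + (6 + l)/(-4 + v))
(o(7, R)*21)*X(F) = (((-14 - 2 + 5*7)/(-4 + 7))*21)*(-4) = (((-14 - 2 + 35)/3)*21)*(-4) = (((⅓)*19)*21)*(-4) = ((19/3)*21)*(-4) = 133*(-4) = -532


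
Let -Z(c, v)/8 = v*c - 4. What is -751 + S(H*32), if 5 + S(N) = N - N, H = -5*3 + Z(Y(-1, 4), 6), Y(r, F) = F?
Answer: -756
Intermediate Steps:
Z(c, v) = 32 - 8*c*v (Z(c, v) = -8*(v*c - 4) = -8*(c*v - 4) = -8*(-4 + c*v) = 32 - 8*c*v)
H = -175 (H = -5*3 + (32 - 8*4*6) = -15 + (32 - 192) = -15 - 160 = -175)
S(N) = -5 (S(N) = -5 + (N - N) = -5 + 0 = -5)
-751 + S(H*32) = -751 - 5 = -756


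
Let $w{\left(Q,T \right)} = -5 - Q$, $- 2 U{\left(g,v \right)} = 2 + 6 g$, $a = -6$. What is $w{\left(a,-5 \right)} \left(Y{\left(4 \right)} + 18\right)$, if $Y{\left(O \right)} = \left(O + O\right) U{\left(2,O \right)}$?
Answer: $-38$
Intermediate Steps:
$U{\left(g,v \right)} = -1 - 3 g$ ($U{\left(g,v \right)} = - \frac{2 + 6 g}{2} = -1 - 3 g$)
$Y{\left(O \right)} = - 14 O$ ($Y{\left(O \right)} = \left(O + O\right) \left(-1 - 6\right) = 2 O \left(-1 - 6\right) = 2 O \left(-7\right) = - 14 O$)
$w{\left(a,-5 \right)} \left(Y{\left(4 \right)} + 18\right) = \left(-5 - -6\right) \left(\left(-14\right) 4 + 18\right) = \left(-5 + 6\right) \left(-56 + 18\right) = 1 \left(-38\right) = -38$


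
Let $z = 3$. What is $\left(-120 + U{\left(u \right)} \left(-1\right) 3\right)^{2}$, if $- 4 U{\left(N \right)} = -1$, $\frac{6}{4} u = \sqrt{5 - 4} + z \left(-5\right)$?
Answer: $\frac{233289}{16} \approx 14581.0$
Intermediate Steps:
$u = - \frac{28}{3}$ ($u = \frac{2 \left(\sqrt{5 - 4} + 3 \left(-5\right)\right)}{3} = \frac{2 \left(\sqrt{1} - 15\right)}{3} = \frac{2 \left(1 - 15\right)}{3} = \frac{2}{3} \left(-14\right) = - \frac{28}{3} \approx -9.3333$)
$U{\left(N \right)} = \frac{1}{4}$ ($U{\left(N \right)} = \left(- \frac{1}{4}\right) \left(-1\right) = \frac{1}{4}$)
$\left(-120 + U{\left(u \right)} \left(-1\right) 3\right)^{2} = \left(-120 + \frac{1}{4} \left(-1\right) 3\right)^{2} = \left(-120 - \frac{3}{4}\right)^{2} = \left(- \frac{483}{4}\right)^{2} = \frac{233289}{16}$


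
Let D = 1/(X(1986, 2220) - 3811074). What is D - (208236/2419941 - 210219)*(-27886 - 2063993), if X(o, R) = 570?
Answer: -1351681261069143428564143/3073731620088 ≈ -4.3975e+11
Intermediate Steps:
D = -1/3810504 (D = 1/(570 - 3811074) = 1/(-3810504) = -1/3810504 ≈ -2.6243e-7)
D - (208236/2419941 - 210219)*(-27886 - 2063993) = -1/3810504 - (208236/2419941 - 210219)*(-27886 - 2063993) = -1/3810504 - (208236*(1/2419941) - 210219)*(-2091879) = -1/3810504 - (69412/806647 - 210219)*(-2091879) = -1/3810504 - (-169572456281)*(-2091879)/806647 = -1/3810504 - 1*354725060272641999/806647 = -1/3810504 - 354725060272641999/806647 = -1351681261069143428564143/3073731620088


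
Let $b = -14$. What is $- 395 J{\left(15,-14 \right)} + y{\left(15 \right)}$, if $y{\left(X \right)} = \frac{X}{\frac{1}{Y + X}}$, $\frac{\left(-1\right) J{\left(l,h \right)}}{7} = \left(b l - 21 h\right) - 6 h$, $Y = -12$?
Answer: $464565$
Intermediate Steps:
$J{\left(l,h \right)} = 98 l + 189 h$ ($J{\left(l,h \right)} = - 7 \left(\left(- 14 l - 21 h\right) - 6 h\right) = - 7 \left(\left(- 21 h - 14 l\right) - 6 h\right) = - 7 \left(- 27 h - 14 l\right) = 98 l + 189 h$)
$y{\left(X \right)} = X \left(-12 + X\right)$ ($y{\left(X \right)} = \frac{X}{\frac{1}{-12 + X}} = X \left(-12 + X\right)$)
$- 395 J{\left(15,-14 \right)} + y{\left(15 \right)} = - 395 \left(98 \cdot 15 + 189 \left(-14\right)\right) + 15 \left(-12 + 15\right) = - 395 \left(1470 - 2646\right) + 15 \cdot 3 = \left(-395\right) \left(-1176\right) + 45 = 464520 + 45 = 464565$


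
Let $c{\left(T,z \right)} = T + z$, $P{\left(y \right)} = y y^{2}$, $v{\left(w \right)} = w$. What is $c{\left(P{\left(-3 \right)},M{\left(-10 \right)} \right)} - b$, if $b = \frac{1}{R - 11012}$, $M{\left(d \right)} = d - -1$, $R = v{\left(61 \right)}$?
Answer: $- \frac{394235}{10951} \approx -36.0$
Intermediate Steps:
$R = 61$
$M{\left(d \right)} = 1 + d$ ($M{\left(d \right)} = d + 1 = 1 + d$)
$b = - \frac{1}{10951}$ ($b = \frac{1}{61 - 11012} = \frac{1}{-10951} = - \frac{1}{10951} \approx -9.1316 \cdot 10^{-5}$)
$P{\left(y \right)} = y^{3}$
$c{\left(P{\left(-3 \right)},M{\left(-10 \right)} \right)} - b = \left(\left(-3\right)^{3} + \left(1 - 10\right)\right) - - \frac{1}{10951} = \left(-27 - 9\right) + \frac{1}{10951} = -36 + \frac{1}{10951} = - \frac{394235}{10951}$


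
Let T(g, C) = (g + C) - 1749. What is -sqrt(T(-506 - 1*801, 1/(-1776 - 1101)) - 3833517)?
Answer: -I*sqrt(31755809641794)/2877 ≈ -1958.7*I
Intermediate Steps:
T(g, C) = -1749 + C + g (T(g, C) = (C + g) - 1749 = -1749 + C + g)
-sqrt(T(-506 - 1*801, 1/(-1776 - 1101)) - 3833517) = -sqrt((-1749 + 1/(-1776 - 1101) + (-506 - 1*801)) - 3833517) = -sqrt((-1749 + 1/(-2877) + (-506 - 801)) - 3833517) = -sqrt((-1749 - 1/2877 - 1307) - 3833517) = -sqrt(-8792113/2877 - 3833517) = -sqrt(-11037820522/2877) = -I*sqrt(31755809641794)/2877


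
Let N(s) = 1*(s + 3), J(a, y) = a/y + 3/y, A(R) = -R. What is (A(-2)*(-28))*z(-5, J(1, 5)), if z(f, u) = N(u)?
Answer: -1064/5 ≈ -212.80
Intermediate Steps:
J(a, y) = 3/y + a/y
N(s) = 3 + s (N(s) = 1*(3 + s) = 3 + s)
z(f, u) = 3 + u
(A(-2)*(-28))*z(-5, J(1, 5)) = (-1*(-2)*(-28))*(3 + (3 + 1)/5) = (2*(-28))*(3 + (⅕)*4) = -56*(3 + ⅘) = -56*19/5 = -1064/5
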